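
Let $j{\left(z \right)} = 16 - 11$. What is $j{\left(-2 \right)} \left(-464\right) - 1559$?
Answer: $-3879$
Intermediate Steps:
$j{\left(z \right)} = 5$
$j{\left(-2 \right)} \left(-464\right) - 1559 = 5 \left(-464\right) - 1559 = -2320 - 1559 = -3879$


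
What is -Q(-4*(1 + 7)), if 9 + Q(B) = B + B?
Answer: 73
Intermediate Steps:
Q(B) = -9 + 2*B (Q(B) = -9 + (B + B) = -9 + 2*B)
-Q(-4*(1 + 7)) = -(-9 + 2*(-4*(1 + 7))) = -(-9 + 2*(-4*8)) = -(-9 + 2*(-32)) = -(-9 - 64) = -1*(-73) = 73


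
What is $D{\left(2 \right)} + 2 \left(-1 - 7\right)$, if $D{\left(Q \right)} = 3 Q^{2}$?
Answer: $-4$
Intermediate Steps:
$D{\left(2 \right)} + 2 \left(-1 - 7\right) = 3 \cdot 2^{2} + 2 \left(-1 - 7\right) = 3 \cdot 4 + 2 \left(-8\right) = 12 - 16 = -4$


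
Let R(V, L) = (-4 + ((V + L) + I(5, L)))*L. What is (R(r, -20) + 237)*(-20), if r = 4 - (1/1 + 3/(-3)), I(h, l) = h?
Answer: -10740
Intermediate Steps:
r = 4 (r = 4 - (1*1 + 3*(-⅓)) = 4 - (1 - 1) = 4 - 1*0 = 4 + 0 = 4)
R(V, L) = L*(1 + L + V) (R(V, L) = (-4 + ((V + L) + 5))*L = (-4 + ((L + V) + 5))*L = (-4 + (5 + L + V))*L = (1 + L + V)*L = L*(1 + L + V))
(R(r, -20) + 237)*(-20) = (-20*(1 - 20 + 4) + 237)*(-20) = (-20*(-15) + 237)*(-20) = (300 + 237)*(-20) = 537*(-20) = -10740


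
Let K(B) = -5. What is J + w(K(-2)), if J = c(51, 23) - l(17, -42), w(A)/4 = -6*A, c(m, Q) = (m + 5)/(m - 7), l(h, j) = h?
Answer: 1147/11 ≈ 104.27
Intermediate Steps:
c(m, Q) = (5 + m)/(-7 + m)
w(A) = -24*A (w(A) = 4*(-6*A) = -24*A)
J = -173/11 (J = (5 + 51)/(-7 + 51) - 1*17 = 56/44 - 17 = (1/44)*56 - 17 = 14/11 - 17 = -173/11 ≈ -15.727)
J + w(K(-2)) = -173/11 - 24*(-5) = -173/11 + 120 = 1147/11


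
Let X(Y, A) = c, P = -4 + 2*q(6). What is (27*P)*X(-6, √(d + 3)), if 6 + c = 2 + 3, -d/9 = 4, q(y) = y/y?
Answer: 54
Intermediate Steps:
q(y) = 1
d = -36 (d = -9*4 = -36)
P = -2 (P = -4 + 2*1 = -4 + 2 = -2)
c = -1 (c = -6 + (2 + 3) = -6 + 5 = -1)
X(Y, A) = -1
(27*P)*X(-6, √(d + 3)) = (27*(-2))*(-1) = -54*(-1) = 54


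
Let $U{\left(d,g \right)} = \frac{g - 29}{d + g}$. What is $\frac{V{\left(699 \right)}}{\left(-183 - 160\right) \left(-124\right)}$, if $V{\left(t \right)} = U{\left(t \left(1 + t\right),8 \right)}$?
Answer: $- \frac{3}{2973035408} \approx -1.0091 \cdot 10^{-9}$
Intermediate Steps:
$U{\left(d,g \right)} = \frac{-29 + g}{d + g}$
$V{\left(t \right)} = - \frac{21}{8 + t \left(1 + t\right)}$ ($V{\left(t \right)} = \frac{-29 + 8}{t \left(1 + t\right) + 8} = \frac{1}{8 + t \left(1 + t\right)} \left(-21\right) = - \frac{21}{8 + t \left(1 + t\right)}$)
$\frac{V{\left(699 \right)}}{\left(-183 - 160\right) \left(-124\right)} = \frac{\left(-21\right) \frac{1}{8 + 699 \left(1 + 699\right)}}{\left(-183 - 160\right) \left(-124\right)} = \frac{\left(-21\right) \frac{1}{8 + 699 \cdot 700}}{\left(-343\right) \left(-124\right)} = \frac{\left(-21\right) \frac{1}{8 + 489300}}{42532} = - \frac{21}{489308} \cdot \frac{1}{42532} = \left(-21\right) \frac{1}{489308} \cdot \frac{1}{42532} = \left(- \frac{21}{489308}\right) \frac{1}{42532} = - \frac{3}{2973035408}$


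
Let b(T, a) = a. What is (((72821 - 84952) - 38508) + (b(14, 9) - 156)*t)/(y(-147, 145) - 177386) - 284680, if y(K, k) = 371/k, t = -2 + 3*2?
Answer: -7322132695405/25720599 ≈ -2.8468e+5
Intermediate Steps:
t = 4 (t = -2 + 6 = 4)
(((72821 - 84952) - 38508) + (b(14, 9) - 156)*t)/(y(-147, 145) - 177386) - 284680 = (((72821 - 84952) - 38508) + (9 - 156)*4)/(371/145 - 177386) - 284680 = ((-12131 - 38508) - 147*4)/(371*(1/145) - 177386) - 284680 = (-50639 - 588)/(371/145 - 177386) - 284680 = -51227/(-25720599/145) - 284680 = -51227*(-145/25720599) - 284680 = 7427915/25720599 - 284680 = -7322132695405/25720599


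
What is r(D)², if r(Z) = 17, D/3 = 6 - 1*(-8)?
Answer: 289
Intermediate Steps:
D = 42 (D = 3*(6 - 1*(-8)) = 3*(6 + 8) = 3*14 = 42)
r(D)² = 17² = 289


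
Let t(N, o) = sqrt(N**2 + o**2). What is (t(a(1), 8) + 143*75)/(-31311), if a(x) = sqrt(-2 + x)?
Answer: -3575/10437 - sqrt(7)/10437 ≈ -0.34278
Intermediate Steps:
(t(a(1), 8) + 143*75)/(-31311) = (sqrt((sqrt(-2 + 1))**2 + 8**2) + 143*75)/(-31311) = (sqrt((sqrt(-1))**2 + 64) + 10725)*(-1/31311) = (sqrt(I**2 + 64) + 10725)*(-1/31311) = (sqrt(-1 + 64) + 10725)*(-1/31311) = (sqrt(63) + 10725)*(-1/31311) = (3*sqrt(7) + 10725)*(-1/31311) = (10725 + 3*sqrt(7))*(-1/31311) = -3575/10437 - sqrt(7)/10437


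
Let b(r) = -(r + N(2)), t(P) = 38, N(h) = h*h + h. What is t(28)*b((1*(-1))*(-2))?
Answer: -304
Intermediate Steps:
N(h) = h + h**2 (N(h) = h**2 + h = h + h**2)
b(r) = -6 - r (b(r) = -(r + 2*(1 + 2)) = -(r + 2*3) = -(r + 6) = -(6 + r) = -6 - r)
t(28)*b((1*(-1))*(-2)) = 38*(-6 - 1*(-1)*(-2)) = 38*(-6 - (-1)*(-2)) = 38*(-6 - 1*2) = 38*(-6 - 2) = 38*(-8) = -304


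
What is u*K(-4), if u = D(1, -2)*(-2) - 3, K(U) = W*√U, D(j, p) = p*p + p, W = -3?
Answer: 42*I ≈ 42.0*I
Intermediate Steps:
D(j, p) = p + p² (D(j, p) = p² + p = p + p²)
K(U) = -3*√U
u = -7 (u = -2*(1 - 2)*(-2) - 3 = -2*(-1)*(-2) - 3 = 2*(-2) - 3 = -4 - 3 = -7)
u*K(-4) = -(-21)*√(-4) = -(-21)*2*I = -(-42)*I = 42*I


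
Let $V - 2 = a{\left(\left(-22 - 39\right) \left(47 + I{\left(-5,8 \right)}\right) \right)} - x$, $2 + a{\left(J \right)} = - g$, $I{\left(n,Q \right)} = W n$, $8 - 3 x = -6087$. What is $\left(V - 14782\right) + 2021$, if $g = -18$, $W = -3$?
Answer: $- \frac{44324}{3} \approx -14775.0$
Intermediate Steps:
$x = \frac{6095}{3}$ ($x = \frac{8}{3} - -2029 = \frac{8}{3} + 2029 = \frac{6095}{3} \approx 2031.7$)
$I{\left(n,Q \right)} = - 3 n$
$a{\left(J \right)} = 16$ ($a{\left(J \right)} = -2 - -18 = -2 + 18 = 16$)
$V = - \frac{6041}{3}$ ($V = 2 + \left(16 - \frac{6095}{3}\right) = 2 - \frac{6047}{3} = - \frac{6041}{3} \approx -2013.7$)
$\left(V - 14782\right) + 2021 = \left(- \frac{6041}{3} - 14782\right) + 2021 = - \frac{50387}{3} + 2021 = - \frac{44324}{3}$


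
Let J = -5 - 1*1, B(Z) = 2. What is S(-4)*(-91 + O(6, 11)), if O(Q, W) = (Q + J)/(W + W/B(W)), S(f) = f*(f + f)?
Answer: -2912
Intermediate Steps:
S(f) = 2*f² (S(f) = f*(2*f) = 2*f²)
J = -6 (J = -5 - 1 = -6)
O(Q, W) = 2*(-6 + Q)/(3*W) (O(Q, W) = (Q - 6)/(W + W/2) = (-6 + Q)/(W + W*(½)) = (-6 + Q)/(W + W/2) = (-6 + Q)/((3*W/2)) = (-6 + Q)*(2/(3*W)) = 2*(-6 + Q)/(3*W))
S(-4)*(-91 + O(6, 11)) = (2*(-4)²)*(-91 + (⅔)*(-6 + 6)/11) = (2*16)*(-91 + (⅔)*(1/11)*0) = 32*(-91 + 0) = 32*(-91) = -2912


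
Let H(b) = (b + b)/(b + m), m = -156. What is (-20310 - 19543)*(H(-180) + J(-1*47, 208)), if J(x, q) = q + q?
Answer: -232701667/14 ≈ -1.6622e+7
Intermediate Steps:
J(x, q) = 2*q
H(b) = 2*b/(-156 + b) (H(b) = (b + b)/(b - 156) = (2*b)/(-156 + b) = 2*b/(-156 + b))
(-20310 - 19543)*(H(-180) + J(-1*47, 208)) = (-20310 - 19543)*(2*(-180)/(-156 - 180) + 2*208) = -39853*(2*(-180)/(-336) + 416) = -39853*(2*(-180)*(-1/336) + 416) = -39853*(15/14 + 416) = -39853*5839/14 = -232701667/14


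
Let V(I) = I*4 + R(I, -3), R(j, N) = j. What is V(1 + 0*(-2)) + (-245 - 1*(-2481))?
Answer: 2241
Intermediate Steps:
V(I) = 5*I (V(I) = I*4 + I = 4*I + I = 5*I)
V(1 + 0*(-2)) + (-245 - 1*(-2481)) = 5*(1 + 0*(-2)) + (-245 - 1*(-2481)) = 5*(1 + 0) + (-245 + 2481) = 5*1 + 2236 = 5 + 2236 = 2241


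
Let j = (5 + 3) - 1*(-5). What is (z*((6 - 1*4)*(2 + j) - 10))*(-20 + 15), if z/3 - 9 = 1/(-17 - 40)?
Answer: -51200/19 ≈ -2694.7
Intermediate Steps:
j = 13 (j = 8 + 5 = 13)
z = 512/19 (z = 27 + 3/(-17 - 40) = 27 + 3/(-57) = 27 + 3*(-1/57) = 27 - 1/19 = 512/19 ≈ 26.947)
(z*((6 - 1*4)*(2 + j) - 10))*(-20 + 15) = (512*((6 - 1*4)*(2 + 13) - 10)/19)*(-20 + 15) = (512*((6 - 4)*15 - 10)/19)*(-5) = (512*(2*15 - 10)/19)*(-5) = (512*(30 - 10)/19)*(-5) = ((512/19)*20)*(-5) = (10240/19)*(-5) = -51200/19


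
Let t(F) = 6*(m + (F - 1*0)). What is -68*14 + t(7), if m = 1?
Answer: -904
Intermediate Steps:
t(F) = 6 + 6*F (t(F) = 6*(1 + (F - 1*0)) = 6*(1 + (F + 0)) = 6*(1 + F) = 6 + 6*F)
-68*14 + t(7) = -68*14 + (6 + 6*7) = -952 + (6 + 42) = -952 + 48 = -904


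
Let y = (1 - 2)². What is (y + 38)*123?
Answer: 4797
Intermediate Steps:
y = 1 (y = (-1)² = 1)
(y + 38)*123 = (1 + 38)*123 = 39*123 = 4797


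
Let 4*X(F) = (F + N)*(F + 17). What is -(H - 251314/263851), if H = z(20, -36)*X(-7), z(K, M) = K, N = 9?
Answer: -3733398/37693 ≈ -99.047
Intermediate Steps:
X(F) = (9 + F)*(17 + F)/4 (X(F) = ((F + 9)*(F + 17))/4 = ((9 + F)*(17 + F))/4 = (9 + F)*(17 + F)/4)
H = 100 (H = 20*(153/4 + (1/4)*(-7)**2 + (13/2)*(-7)) = 20*(153/4 + (1/4)*49 - 91/2) = 20*(153/4 + 49/4 - 91/2) = 20*5 = 100)
-(H - 251314/263851) = -(100 - 251314/263851) = -(100 - 1*35902/37693) = -(100 - 35902/37693) = -1*3733398/37693 = -3733398/37693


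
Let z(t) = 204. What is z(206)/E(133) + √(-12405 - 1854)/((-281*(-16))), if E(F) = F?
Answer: 204/133 + 7*I*√291/4496 ≈ 1.5338 + 0.026559*I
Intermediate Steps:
z(206)/E(133) + √(-12405 - 1854)/((-281*(-16))) = 204/133 + √(-12405 - 1854)/((-281*(-16))) = 204*(1/133) + √(-14259)/4496 = 204/133 + (7*I*√291)*(1/4496) = 204/133 + 7*I*√291/4496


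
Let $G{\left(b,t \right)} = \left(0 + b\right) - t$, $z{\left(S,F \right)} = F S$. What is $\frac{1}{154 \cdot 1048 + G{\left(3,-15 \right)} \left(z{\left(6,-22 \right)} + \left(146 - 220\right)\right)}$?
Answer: $\frac{1}{157684} \approx 6.3418 \cdot 10^{-6}$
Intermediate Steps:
$G{\left(b,t \right)} = b - t$
$\frac{1}{154 \cdot 1048 + G{\left(3,-15 \right)} \left(z{\left(6,-22 \right)} + \left(146 - 220\right)\right)} = \frac{1}{154 \cdot 1048 + \left(3 - -15\right) \left(\left(-22\right) 6 + \left(146 - 220\right)\right)} = \frac{1}{161392 + \left(3 + 15\right) \left(-132 - 74\right)} = \frac{1}{161392 + 18 \left(-206\right)} = \frac{1}{161392 - 3708} = \frac{1}{157684}$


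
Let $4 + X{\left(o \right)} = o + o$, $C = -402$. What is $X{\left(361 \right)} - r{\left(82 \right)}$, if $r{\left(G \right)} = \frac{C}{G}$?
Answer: $\frac{29639}{41} \approx 722.9$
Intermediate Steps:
$X{\left(o \right)} = -4 + 2 o$ ($X{\left(o \right)} = -4 + \left(o + o\right) = -4 + 2 o$)
$r{\left(G \right)} = - \frac{402}{G}$
$X{\left(361 \right)} - r{\left(82 \right)} = \left(-4 + 2 \cdot 361\right) - - \frac{402}{82} = \left(-4 + 722\right) - \left(-402\right) \frac{1}{82} = 718 - - \frac{201}{41} = 718 + \frac{201}{41} = \frac{29639}{41}$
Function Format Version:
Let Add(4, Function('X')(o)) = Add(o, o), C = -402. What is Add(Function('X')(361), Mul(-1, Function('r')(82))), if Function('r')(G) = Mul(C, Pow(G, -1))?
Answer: Rational(29639, 41) ≈ 722.90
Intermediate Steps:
Function('X')(o) = Add(-4, Mul(2, o)) (Function('X')(o) = Add(-4, Add(o, o)) = Add(-4, Mul(2, o)))
Function('r')(G) = Mul(-402, Pow(G, -1))
Add(Function('X')(361), Mul(-1, Function('r')(82))) = Add(Add(-4, Mul(2, 361)), Mul(-1, Mul(-402, Pow(82, -1)))) = Add(Add(-4, 722), Mul(-1, Mul(-402, Rational(1, 82)))) = Add(718, Mul(-1, Rational(-201, 41))) = Add(718, Rational(201, 41)) = Rational(29639, 41)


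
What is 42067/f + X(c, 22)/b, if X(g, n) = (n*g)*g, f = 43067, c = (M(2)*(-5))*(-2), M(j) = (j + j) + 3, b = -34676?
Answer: -795976827/373347823 ≈ -2.1320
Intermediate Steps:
M(j) = 3 + 2*j (M(j) = 2*j + 3 = 3 + 2*j)
c = 70 (c = ((3 + 2*2)*(-5))*(-2) = ((3 + 4)*(-5))*(-2) = (7*(-5))*(-2) = -35*(-2) = 70)
X(g, n) = n*g**2 (X(g, n) = (g*n)*g = n*g**2)
42067/f + X(c, 22)/b = 42067/43067 + (22*70**2)/(-34676) = 42067*(1/43067) + (22*4900)*(-1/34676) = 42067/43067 + 107800*(-1/34676) = 42067/43067 - 26950/8669 = -795976827/373347823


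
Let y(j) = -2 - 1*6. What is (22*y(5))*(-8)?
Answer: 1408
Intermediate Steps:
y(j) = -8 (y(j) = -2 - 6 = -8)
(22*y(5))*(-8) = (22*(-8))*(-8) = -176*(-8) = 1408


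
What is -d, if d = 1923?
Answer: -1923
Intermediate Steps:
-d = -1*1923 = -1923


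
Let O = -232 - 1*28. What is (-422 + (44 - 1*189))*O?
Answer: 147420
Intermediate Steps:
O = -260 (O = -232 - 28 = -260)
(-422 + (44 - 1*189))*O = (-422 + (44 - 1*189))*(-260) = (-422 + (44 - 189))*(-260) = (-422 - 145)*(-260) = -567*(-260) = 147420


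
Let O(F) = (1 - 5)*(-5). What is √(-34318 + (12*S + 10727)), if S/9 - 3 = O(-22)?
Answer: I*√21107 ≈ 145.28*I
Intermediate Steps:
O(F) = 20 (O(F) = -4*(-5) = 20)
S = 207 (S = 27 + 9*20 = 27 + 180 = 207)
√(-34318 + (12*S + 10727)) = √(-34318 + (12*207 + 10727)) = √(-34318 + (2484 + 10727)) = √(-34318 + 13211) = √(-21107) = I*√21107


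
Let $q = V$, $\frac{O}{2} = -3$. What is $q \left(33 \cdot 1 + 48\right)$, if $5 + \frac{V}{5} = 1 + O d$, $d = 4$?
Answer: $-11340$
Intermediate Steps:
$O = -6$ ($O = 2 \left(-3\right) = -6$)
$V = -140$ ($V = -25 + 5 \left(1 - 24\right) = -25 + 5 \left(-23\right) = -25 - 115 = -140$)
$q = -140$
$q \left(33 \cdot 1 + 48\right) = - 140 \left(33 \cdot 1 + 48\right) = - 140 \left(33 + 48\right) = \left(-140\right) 81 = -11340$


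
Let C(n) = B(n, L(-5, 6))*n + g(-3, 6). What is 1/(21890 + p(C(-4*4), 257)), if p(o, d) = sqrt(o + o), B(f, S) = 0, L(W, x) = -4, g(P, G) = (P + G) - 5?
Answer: 10945/239586052 - I/239586052 ≈ 4.5683e-5 - 4.1739e-9*I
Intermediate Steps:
g(P, G) = -5 + G + P (g(P, G) = (G + P) - 5 = -5 + G + P)
C(n) = -2 (C(n) = 0*n + (-5 + 6 - 3) = 0 - 2 = -2)
p(o, d) = sqrt(2)*sqrt(o) (p(o, d) = sqrt(2*o) = sqrt(2)*sqrt(o))
1/(21890 + p(C(-4*4), 257)) = 1/(21890 + sqrt(2)*sqrt(-2)) = 1/(21890 + sqrt(2)*(I*sqrt(2))) = 1/(21890 + 2*I) = (21890 - 2*I)/479172104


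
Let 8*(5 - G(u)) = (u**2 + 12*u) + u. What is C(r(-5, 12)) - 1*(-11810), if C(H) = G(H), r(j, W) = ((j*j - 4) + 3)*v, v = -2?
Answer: 11605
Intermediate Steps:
G(u) = 5 - 13*u/8 - u**2/8 (G(u) = 5 - ((u**2 + 12*u) + u)/8 = 5 - (u**2 + 13*u)/8 = 5 + (-13*u/8 - u**2/8) = 5 - 13*u/8 - u**2/8)
r(j, W) = 2 - 2*j**2 (r(j, W) = ((j*j - 4) + 3)*(-2) = ((j**2 - 4) + 3)*(-2) = ((-4 + j**2) + 3)*(-2) = (-1 + j**2)*(-2) = 2 - 2*j**2)
C(H) = 5 - 13*H/8 - H**2/8
C(r(-5, 12)) - 1*(-11810) = (5 - 13*(2 - 2*(-5)**2)/8 - (2 - 2*(-5)**2)**2/8) - 1*(-11810) = (5 - 13*(2 - 2*25)/8 - (2 - 2*25)**2/8) + 11810 = (5 - 13*(2 - 50)/8 - (2 - 50)**2/8) + 11810 = (5 - 13/8*(-48) - 1/8*(-48)**2) + 11810 = (5 + 78 - 1/8*2304) + 11810 = (5 + 78 - 288) + 11810 = -205 + 11810 = 11605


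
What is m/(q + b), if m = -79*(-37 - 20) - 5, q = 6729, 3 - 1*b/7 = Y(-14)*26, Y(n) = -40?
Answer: 2249/7015 ≈ 0.32060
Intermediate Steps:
b = 7301 (b = 21 - (-280)*26 = 21 - 7*(-1040) = 21 + 7280 = 7301)
m = 4498 (m = -79*(-57) - 5 = 4503 - 5 = 4498)
m/(q + b) = 4498/(6729 + 7301) = 4498/14030 = 4498*(1/14030) = 2249/7015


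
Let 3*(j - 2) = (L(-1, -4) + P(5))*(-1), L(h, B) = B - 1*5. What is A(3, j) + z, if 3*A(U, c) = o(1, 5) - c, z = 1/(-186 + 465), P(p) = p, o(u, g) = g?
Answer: 52/93 ≈ 0.55914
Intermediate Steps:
L(h, B) = -5 + B (L(h, B) = B - 5 = -5 + B)
j = 10/3 (j = 2 + (((-5 - 4) + 5)*(-1))/3 = 2 + ((-9 + 5)*(-1))/3 = 2 + (-4*(-1))/3 = 2 + (⅓)*4 = 2 + 4/3 = 10/3 ≈ 3.3333)
z = 1/279 ≈ 0.0035842
A(U, c) = 5/3 - c/3 (A(U, c) = (5 - c)/3 = 5/3 - c/3)
A(3, j) + z = (5/3 - ⅓*10/3) + 1/279 = (5/3 - 10/9) + 1/279 = 5/9 + 1/279 = 52/93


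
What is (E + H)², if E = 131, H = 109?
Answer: 57600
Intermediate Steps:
(E + H)² = (131 + 109)² = 240² = 57600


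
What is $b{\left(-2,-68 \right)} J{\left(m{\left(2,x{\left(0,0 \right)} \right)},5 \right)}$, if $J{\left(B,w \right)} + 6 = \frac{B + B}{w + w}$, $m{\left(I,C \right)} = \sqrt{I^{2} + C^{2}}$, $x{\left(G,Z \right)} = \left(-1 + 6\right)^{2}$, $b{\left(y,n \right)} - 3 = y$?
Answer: $-6 + \frac{\sqrt{629}}{5} \approx -0.98403$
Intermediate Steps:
$b{\left(y,n \right)} = 3 + y$
$x{\left(G,Z \right)} = 25$ ($x{\left(G,Z \right)} = 5^{2} = 25$)
$m{\left(I,C \right)} = \sqrt{C^{2} + I^{2}}$
$J{\left(B,w \right)} = -6 + \frac{B}{w}$ ($J{\left(B,w \right)} = -6 + \frac{B + B}{w + w} = -6 + \frac{2 B}{2 w} = -6 + 2 B \frac{1}{2 w} = -6 + \frac{B}{w}$)
$b{\left(-2,-68 \right)} J{\left(m{\left(2,x{\left(0,0 \right)} \right)},5 \right)} = \left(3 - 2\right) \left(-6 + \frac{\sqrt{25^{2} + 2^{2}}}{5}\right) = 1 \left(-6 + \sqrt{625 + 4} \cdot \frac{1}{5}\right) = 1 \left(-6 + \sqrt{629} \cdot \frac{1}{5}\right) = 1 \left(-6 + \frac{\sqrt{629}}{5}\right) = -6 + \frac{\sqrt{629}}{5}$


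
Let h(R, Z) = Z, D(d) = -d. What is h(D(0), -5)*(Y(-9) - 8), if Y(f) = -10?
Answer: 90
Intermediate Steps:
h(D(0), -5)*(Y(-9) - 8) = -5*(-10 - 8) = -5*(-18) = 90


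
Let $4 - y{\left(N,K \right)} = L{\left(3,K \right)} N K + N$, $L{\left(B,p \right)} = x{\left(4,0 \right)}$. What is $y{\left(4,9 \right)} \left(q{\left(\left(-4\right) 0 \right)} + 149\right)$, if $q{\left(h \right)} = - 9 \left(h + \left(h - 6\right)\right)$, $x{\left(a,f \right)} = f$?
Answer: $0$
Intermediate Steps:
$L{\left(B,p \right)} = 0$
$y{\left(N,K \right)} = 4 - N$ ($y{\left(N,K \right)} = 4 - \left(0 N K + N\right) = 4 - \left(0 K + N\right) = 4 - \left(0 + N\right) = 4 - N$)
$q{\left(h \right)} = 54 - 18 h$ ($q{\left(h \right)} = - 9 \left(h + \left(h - 6\right)\right) = - 9 \left(h + \left(-6 + h\right)\right) = - 9 \left(-6 + 2 h\right) = 54 - 18 h$)
$y{\left(4,9 \right)} \left(q{\left(\left(-4\right) 0 \right)} + 149\right) = \left(4 - 4\right) \left(\left(54 - 18 \left(\left(-4\right) 0\right)\right) + 149\right) = \left(4 - 4\right) \left(\left(54 - 0\right) + 149\right) = 0 \left(\left(54 + 0\right) + 149\right) = 0 \left(54 + 149\right) = 0 \cdot 203 = 0$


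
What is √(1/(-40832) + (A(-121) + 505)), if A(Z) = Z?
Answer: √10003512706/5104 ≈ 19.596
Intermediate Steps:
√(1/(-40832) + (A(-121) + 505)) = √(1/(-40832) + (-121 + 505)) = √(-1/40832 + 384) = √(15679487/40832) = √10003512706/5104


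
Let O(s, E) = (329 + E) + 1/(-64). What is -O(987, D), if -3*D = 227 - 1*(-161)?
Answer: -38333/192 ≈ -199.65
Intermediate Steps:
D = -388/3 (D = -(227 - 1*(-161))/3 = -(227 + 161)/3 = -1/3*388 = -388/3 ≈ -129.33)
O(s, E) = 21055/64 + E (O(s, E) = (329 + E) - 1/64 = 21055/64 + E)
-O(987, D) = -(21055/64 - 388/3) = -1*38333/192 = -38333/192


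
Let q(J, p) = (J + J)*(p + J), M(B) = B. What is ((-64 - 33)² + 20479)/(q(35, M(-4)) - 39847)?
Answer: -29888/37677 ≈ -0.79327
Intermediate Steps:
q(J, p) = 2*J*(J + p) (q(J, p) = (2*J)*(J + p) = 2*J*(J + p))
((-64 - 33)² + 20479)/(q(35, M(-4)) - 39847) = ((-64 - 33)² + 20479)/(2*35*(35 - 4) - 39847) = ((-97)² + 20479)/(2*35*31 - 39847) = (9409 + 20479)/(2170 - 39847) = 29888/(-37677) = 29888*(-1/37677) = -29888/37677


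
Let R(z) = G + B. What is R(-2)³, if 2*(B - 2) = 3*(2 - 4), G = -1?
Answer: -8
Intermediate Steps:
B = -1 (B = 2 + (3*(2 - 4))/2 = 2 + (3*(-2))/2 = 2 + (½)*(-6) = 2 - 3 = -1)
R(z) = -2 (R(z) = -1 - 1 = -2)
R(-2)³ = (-2)³ = -8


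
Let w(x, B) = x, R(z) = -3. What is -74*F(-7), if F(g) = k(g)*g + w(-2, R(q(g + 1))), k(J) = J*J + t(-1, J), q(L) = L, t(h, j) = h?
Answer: 25012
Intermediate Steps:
k(J) = -1 + J² (k(J) = J*J - 1 = J² - 1 = -1 + J²)
F(g) = -2 + g*(-1 + g²) (F(g) = (-1 + g²)*g - 2 = g*(-1 + g²) - 2 = -2 + g*(-1 + g²))
-74*F(-7) = -74*(-2 + (-7)³ - 1*(-7)) = -74*(-2 - 343 + 7) = -74*(-338) = 25012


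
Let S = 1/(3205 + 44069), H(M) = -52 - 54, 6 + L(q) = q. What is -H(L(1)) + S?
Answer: 5011045/47274 ≈ 106.00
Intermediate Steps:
L(q) = -6 + q
H(M) = -106
S = 1/47274 ≈ 2.1153e-5
-H(L(1)) + S = -1*(-106) + 1/47274 = 106 + 1/47274 = 5011045/47274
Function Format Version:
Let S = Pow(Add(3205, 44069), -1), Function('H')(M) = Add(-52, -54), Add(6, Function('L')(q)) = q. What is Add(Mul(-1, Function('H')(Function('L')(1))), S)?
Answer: Rational(5011045, 47274) ≈ 106.00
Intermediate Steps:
Function('L')(q) = Add(-6, q)
Function('H')(M) = -106
S = Rational(1, 47274) (S = Pow(47274, -1) = Rational(1, 47274) ≈ 2.1153e-5)
Add(Mul(-1, Function('H')(Function('L')(1))), S) = Add(Mul(-1, -106), Rational(1, 47274)) = Add(106, Rational(1, 47274)) = Rational(5011045, 47274)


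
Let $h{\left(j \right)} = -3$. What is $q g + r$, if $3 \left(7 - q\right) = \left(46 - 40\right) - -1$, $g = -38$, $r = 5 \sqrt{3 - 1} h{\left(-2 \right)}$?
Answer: $- \frac{532}{3} - 15 \sqrt{2} \approx -198.55$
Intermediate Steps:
$r = - 15 \sqrt{2}$ ($r = 5 \sqrt{3 - 1} \left(-3\right) = 5 \sqrt{2} \left(-3\right) = - 15 \sqrt{2} \approx -21.213$)
$q = \frac{14}{3}$ ($q = 7 - \frac{\left(46 - 40\right) - -1}{3} = 7 - \frac{6 + \left(-5 + 6\right)}{3} = 7 - \frac{6 + 1}{3} = 7 - \frac{7}{3} = \frac{14}{3} \approx 4.6667$)
$q g + r = \frac{14}{3} \left(-38\right) - 15 \sqrt{2} = - \frac{532}{3} - 15 \sqrt{2}$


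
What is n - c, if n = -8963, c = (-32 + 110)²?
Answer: -15047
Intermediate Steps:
c = 6084 (c = 78² = 6084)
n - c = -8963 - 1*6084 = -8963 - 6084 = -15047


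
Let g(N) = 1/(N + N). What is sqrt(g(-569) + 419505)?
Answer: sqrt(543277432082)/1138 ≈ 647.69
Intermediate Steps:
g(N) = 1/(2*N)
sqrt(g(-569) + 419505) = sqrt((1/2)/(-569) + 419505) = sqrt((1/2)*(-1/569) + 419505) = sqrt(-1/1138 + 419505) = sqrt(477396689/1138) = sqrt(543277432082)/1138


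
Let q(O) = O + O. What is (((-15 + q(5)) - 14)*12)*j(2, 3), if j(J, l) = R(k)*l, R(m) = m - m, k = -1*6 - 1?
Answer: 0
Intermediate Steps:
q(O) = 2*O
k = -7 (k = -6 - 1 = -7)
R(m) = 0
j(J, l) = 0 (j(J, l) = 0*l = 0)
(((-15 + q(5)) - 14)*12)*j(2, 3) = (((-15 + 2*5) - 14)*12)*0 = (((-15 + 10) - 14)*12)*0 = ((-5 - 14)*12)*0 = -19*12*0 = -228*0 = 0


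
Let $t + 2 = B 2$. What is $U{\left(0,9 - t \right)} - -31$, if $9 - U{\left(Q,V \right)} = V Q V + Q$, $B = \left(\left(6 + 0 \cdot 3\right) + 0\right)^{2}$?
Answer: $40$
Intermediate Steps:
$B = 36$ ($B = \left(\left(6 + 0\right) + 0\right)^{2} = \left(6 + 0\right)^{2} = 6^{2} = 36$)
$t = 70$ ($t = -2 + 36 \cdot 2 = -2 + 72 = 70$)
$U{\left(Q,V \right)} = 9 - Q - Q V^{2}$ ($U{\left(Q,V \right)} = 9 - \left(V Q V + Q\right) = 9 - \left(Q V V + Q\right) = 9 - \left(Q V^{2} + Q\right) = 9 - \left(Q + Q V^{2}\right) = 9 - Q - Q V^{2}$)
$U{\left(0,9 - t \right)} - -31 = \left(9 - 0 - 0 \left(9 - 70\right)^{2}\right) - -31 = \left(9 + 0 - 0 \left(9 - 70\right)^{2}\right) + 31 = \left(9 + 0 - 0 \left(-61\right)^{2}\right) + 31 = \left(9 + 0 - 0 \cdot 3721\right) + 31 = \left(9 + 0 + 0\right) + 31 = 9 + 31 = 40$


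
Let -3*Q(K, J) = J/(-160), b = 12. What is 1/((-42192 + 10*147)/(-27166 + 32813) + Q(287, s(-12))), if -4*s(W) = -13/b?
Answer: -130106880/938161469 ≈ -0.13868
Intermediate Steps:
s(W) = 13/48 (s(W) = -(-13)/(4*12) = -¼*(-13/12) = 13/48)
Q(K, J) = J/480 (Q(K, J) = -J/(3*(-160)) = -J*(-1)/(3*160) = -(-1)*J/480 = J/480)
1/((-42192 + 10*147)/(-27166 + 32813) + Q(287, s(-12))) = 1/((-42192 + 10*147)/(-27166 + 32813) + (1/480)*(13/48)) = 1/((-42192 + 1470)/5647 + 13/23040) = 1/(-40722*1/5647 + 13/23040) = 1/(-40722/5647 + 13/23040) = 1/(-938161469/130106880) = -130106880/938161469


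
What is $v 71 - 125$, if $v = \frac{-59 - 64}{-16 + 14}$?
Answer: $\frac{8483}{2} \approx 4241.5$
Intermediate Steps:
$v = \frac{123}{2}$ ($v = - \frac{123}{-2} = \left(-123\right) \left(- \frac{1}{2}\right) = \frac{123}{2} \approx 61.5$)
$v 71 - 125 = \frac{123}{2} \cdot 71 - 125 = \frac{8733}{2} - 125 = \frac{8483}{2}$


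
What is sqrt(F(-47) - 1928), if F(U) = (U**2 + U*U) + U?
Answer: sqrt(2443) ≈ 49.427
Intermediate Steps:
F(U) = U + 2*U**2 (F(U) = (U**2 + U**2) + U = 2*U**2 + U = U + 2*U**2)
sqrt(F(-47) - 1928) = sqrt(-47*(1 + 2*(-47)) - 1928) = sqrt(-47*(1 - 94) - 1928) = sqrt(-47*(-93) - 1928) = sqrt(4371 - 1928) = sqrt(2443)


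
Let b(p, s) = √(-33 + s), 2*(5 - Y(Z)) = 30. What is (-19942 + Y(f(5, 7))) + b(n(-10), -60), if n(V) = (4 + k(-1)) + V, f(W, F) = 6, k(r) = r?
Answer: -19952 + I*√93 ≈ -19952.0 + 9.6436*I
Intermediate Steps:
n(V) = 3 + V (n(V) = (4 - 1) + V = 3 + V)
Y(Z) = -10 (Y(Z) = 5 - ½*30 = 5 - 15 = -10)
(-19942 + Y(f(5, 7))) + b(n(-10), -60) = (-19942 - 10) + √(-33 - 60) = -19952 + √(-93) = -19952 + I*√93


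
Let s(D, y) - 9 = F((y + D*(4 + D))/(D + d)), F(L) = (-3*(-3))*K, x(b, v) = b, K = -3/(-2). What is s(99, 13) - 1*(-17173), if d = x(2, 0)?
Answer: 34391/2 ≈ 17196.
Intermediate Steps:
K = 3/2 (K = -3*(-½) = 3/2 ≈ 1.5000)
d = 2
F(L) = 27/2 (F(L) = -3*(-3)*(3/2) = 9*(3/2) = 27/2)
s(D, y) = 45/2 (s(D, y) = 9 + 27/2 = 45/2)
s(99, 13) - 1*(-17173) = 45/2 - 1*(-17173) = 45/2 + 17173 = 34391/2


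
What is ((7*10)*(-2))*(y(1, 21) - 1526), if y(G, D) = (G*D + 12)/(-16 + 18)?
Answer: 211330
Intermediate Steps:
y(G, D) = 6 + D*G/2 (y(G, D) = (D*G + 12)/2 = (12 + D*G)*(½) = 6 + D*G/2)
((7*10)*(-2))*(y(1, 21) - 1526) = ((7*10)*(-2))*((6 + (½)*21*1) - 1526) = (70*(-2))*((6 + 21/2) - 1526) = -140*(33/2 - 1526) = -140*(-3019/2) = 211330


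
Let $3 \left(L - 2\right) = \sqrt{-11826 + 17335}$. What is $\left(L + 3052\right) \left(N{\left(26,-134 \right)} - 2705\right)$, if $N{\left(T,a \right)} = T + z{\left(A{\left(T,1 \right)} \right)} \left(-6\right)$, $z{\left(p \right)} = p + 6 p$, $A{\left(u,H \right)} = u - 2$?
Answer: $-11260098 - 1229 \sqrt{5509} \approx -1.1351 \cdot 10^{7}$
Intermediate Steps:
$A{\left(u,H \right)} = -2 + u$ ($A{\left(u,H \right)} = u - 2 = -2 + u$)
$z{\left(p \right)} = 7 p$
$N{\left(T,a \right)} = 84 - 41 T$ ($N{\left(T,a \right)} = T + 7 \left(-2 + T\right) \left(-6\right) = T + \left(-14 + 7 T\right) \left(-6\right) = T - \left(-84 + 42 T\right) = 84 - 41 T$)
$L = 2 + \frac{\sqrt{5509}}{3}$ ($L = 2 + \frac{\sqrt{-11826 + 17335}}{3} = 2 + \frac{\sqrt{5509}}{3} \approx 26.741$)
$\left(L + 3052\right) \left(N{\left(26,-134 \right)} - 2705\right) = \left(\left(2 + \frac{\sqrt{5509}}{3}\right) + 3052\right) \left(\left(84 - 1066\right) - 2705\right) = \left(3054 + \frac{\sqrt{5509}}{3}\right) \left(\left(84 - 1066\right) - 2705\right) = \left(3054 + \frac{\sqrt{5509}}{3}\right) \left(-982 - 2705\right) = \left(3054 + \frac{\sqrt{5509}}{3}\right) \left(-3687\right) = -11260098 - 1229 \sqrt{5509}$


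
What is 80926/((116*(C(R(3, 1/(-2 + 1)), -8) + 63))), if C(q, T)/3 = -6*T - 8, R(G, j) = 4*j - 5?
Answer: 40463/10614 ≈ 3.8122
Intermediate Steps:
R(G, j) = -5 + 4*j
C(q, T) = -24 - 18*T (C(q, T) = 3*(-6*T - 8) = 3*(-8 - 6*T) = -24 - 18*T)
80926/((116*(C(R(3, 1/(-2 + 1)), -8) + 63))) = 80926/((116*((-24 - 18*(-8)) + 63))) = 80926/((116*((-24 + 144) + 63))) = 80926/((116*(120 + 63))) = 80926/((116*183)) = 80926/21228 = 80926*(1/21228) = 40463/10614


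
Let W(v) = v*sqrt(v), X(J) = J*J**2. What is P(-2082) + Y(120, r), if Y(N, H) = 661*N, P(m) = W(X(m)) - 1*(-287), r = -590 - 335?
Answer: 79607 - 18789832156176*I*sqrt(2082) ≈ 79607.0 - 8.5736e+14*I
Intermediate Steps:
X(J) = J**3
r = -925
W(v) = v**(3/2)
P(m) = 287 + (m**3)**(3/2) (P(m) = (m**3)**(3/2) - 1*(-287) = (m**3)**(3/2) + 287 = 287 + (m**3)**(3/2))
P(-2082) + Y(120, r) = (287 + ((-2082)**3)**(3/2)) + 661*120 = (287 + (-9024895368)**(3/2)) + 79320 = (287 - 18789832156176*I*sqrt(2082)) + 79320 = 79607 - 18789832156176*I*sqrt(2082)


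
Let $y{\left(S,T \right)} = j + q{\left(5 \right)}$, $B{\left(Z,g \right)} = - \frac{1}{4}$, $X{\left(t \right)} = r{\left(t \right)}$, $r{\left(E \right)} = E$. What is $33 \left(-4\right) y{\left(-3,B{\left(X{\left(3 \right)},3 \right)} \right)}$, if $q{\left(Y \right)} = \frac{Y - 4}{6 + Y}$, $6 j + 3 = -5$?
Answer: $164$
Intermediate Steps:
$j = - \frac{4}{3}$ ($j = - \frac{1}{2} + \frac{1}{6} \left(-5\right) = - \frac{1}{2} - \frac{5}{6} = - \frac{4}{3} \approx -1.3333$)
$X{\left(t \right)} = t$
$q{\left(Y \right)} = \frac{-4 + Y}{6 + Y}$
$B{\left(Z,g \right)} = - \frac{1}{4}$ ($B{\left(Z,g \right)} = \left(-1\right) \frac{1}{4} = - \frac{1}{4}$)
$y{\left(S,T \right)} = - \frac{41}{33}$ ($y{\left(S,T \right)} = - \frac{4}{3} + \frac{-4 + 5}{6 + 5} = - \frac{4}{3} + \frac{1}{11} \cdot 1 = - \frac{4}{3} + \frac{1}{11} = - \frac{41}{33}$)
$33 \left(-4\right) y{\left(-3,B{\left(X{\left(3 \right)},3 \right)} \right)} = 33 \left(-4\right) \left(- \frac{41}{33}\right) = \left(-132\right) \left(- \frac{41}{33}\right) = 164$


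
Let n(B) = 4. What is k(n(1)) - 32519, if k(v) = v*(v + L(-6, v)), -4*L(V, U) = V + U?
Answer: -32501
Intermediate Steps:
L(V, U) = -U/4 - V/4 (L(V, U) = -(V + U)/4 = -(U + V)/4 = -U/4 - V/4)
k(v) = v*(3/2 + 3*v/4) (k(v) = v*(v + (-v/4 - 1/4*(-6))) = v*(v + (-v/4 + 3/2)) = v*(v + (3/2 - v/4)) = v*(3/2 + 3*v/4))
k(n(1)) - 32519 = (3/4)*4*(2 + 4) - 32519 = (3/4)*4*6 - 32519 = 18 - 32519 = -32501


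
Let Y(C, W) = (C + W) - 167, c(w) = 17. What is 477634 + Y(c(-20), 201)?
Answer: 477685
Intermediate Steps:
Y(C, W) = -167 + C + W
477634 + Y(c(-20), 201) = 477634 + (-167 + 17 + 201) = 477634 + 51 = 477685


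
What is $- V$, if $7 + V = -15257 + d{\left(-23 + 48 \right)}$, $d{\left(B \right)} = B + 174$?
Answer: $15065$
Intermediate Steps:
$d{\left(B \right)} = 174 + B$
$V = -15065$ ($V = -7 + \left(-15257 + \left(174 + \left(-23 + 48\right)\right)\right) = -7 + \left(-15257 + \left(174 + 25\right)\right) = -7 + \left(-15257 + 199\right) = -7 - 15058 = -15065$)
$- V = \left(-1\right) \left(-15065\right) = 15065$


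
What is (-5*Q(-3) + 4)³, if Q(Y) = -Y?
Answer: -1331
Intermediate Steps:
(-5*Q(-3) + 4)³ = (-(-5)*(-3) + 4)³ = (-5*3 + 4)³ = (-15 + 4)³ = (-11)³ = -1331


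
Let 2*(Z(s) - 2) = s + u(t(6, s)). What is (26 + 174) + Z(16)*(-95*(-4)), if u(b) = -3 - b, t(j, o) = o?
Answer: 390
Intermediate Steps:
Z(s) = ½ (Z(s) = 2 + (s + (-3 - s))/2 = 2 + (½)*(-3) = 2 - 3/2 = ½)
(26 + 174) + Z(16)*(-95*(-4)) = (26 + 174) + (-95*(-4))/2 = 200 + (½)*380 = 200 + 190 = 390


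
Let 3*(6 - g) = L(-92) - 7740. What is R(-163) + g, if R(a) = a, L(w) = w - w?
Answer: 2423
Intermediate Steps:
L(w) = 0
g = 2586 (g = 6 - (0 - 7740)/3 = 6 - ⅓*(-7740) = 6 + 2580 = 2586)
R(-163) + g = -163 + 2586 = 2423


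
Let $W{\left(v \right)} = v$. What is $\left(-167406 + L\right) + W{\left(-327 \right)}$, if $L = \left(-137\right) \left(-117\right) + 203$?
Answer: $-151501$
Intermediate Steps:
$L = 16232$ ($L = 16029 + 203 = 16232$)
$\left(-167406 + L\right) + W{\left(-327 \right)} = \left(-167406 + 16232\right) - 327 = -151174 - 327 = -151501$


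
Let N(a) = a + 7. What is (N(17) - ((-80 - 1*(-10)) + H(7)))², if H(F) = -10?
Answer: 10816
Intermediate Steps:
N(a) = 7 + a
(N(17) - ((-80 - 1*(-10)) + H(7)))² = ((7 + 17) - ((-80 - 1*(-10)) - 10))² = (24 - ((-80 + 10) - 10))² = (24 - (-70 - 10))² = (24 - 1*(-80))² = (24 + 80)² = 104² = 10816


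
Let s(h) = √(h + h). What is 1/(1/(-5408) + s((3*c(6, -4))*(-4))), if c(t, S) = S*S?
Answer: -5408/11230642177 - 233971712*I*√6/11230642177 ≈ -4.8154e-7 - 0.051031*I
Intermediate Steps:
c(t, S) = S²
s(h) = √2*√h (s(h) = √(2*h) = √2*√h)
1/(1/(-5408) + s((3*c(6, -4))*(-4))) = 1/(1/(-5408) + √2*√((3*(-4)²)*(-4))) = 1/(-1/5408 + √2*√((3*16)*(-4))) = 1/(-1/5408 + √2*√(48*(-4))) = 1/(-1/5408 + √2*√(-192)) = 1/(-1/5408 + √2*(8*I*√3)) = 1/(-1/5408 + 8*I*√6)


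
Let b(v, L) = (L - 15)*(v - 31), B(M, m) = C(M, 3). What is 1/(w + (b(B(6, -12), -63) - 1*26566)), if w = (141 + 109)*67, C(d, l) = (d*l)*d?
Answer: -1/15822 ≈ -6.3203e-5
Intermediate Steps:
C(d, l) = l*d²
B(M, m) = 3*M²
b(v, L) = (-31 + v)*(-15 + L) (b(v, L) = (-15 + L)*(-31 + v) = (-31 + v)*(-15 + L))
w = 16750 (w = 250*67 = 16750)
1/(w + (b(B(6, -12), -63) - 1*26566)) = 1/(16750 + ((465 - 31*(-63) - 45*6² - 189*6²) - 1*26566)) = 1/(16750 + ((465 + 1953 - 45*36 - 189*36) - 26566)) = 1/(16750 + ((465 + 1953 - 15*108 - 63*108) - 26566)) = 1/(16750 + ((465 + 1953 - 1620 - 6804) - 26566)) = 1/(16750 + (-6006 - 26566)) = 1/(16750 - 32572) = 1/(-15822) = -1/15822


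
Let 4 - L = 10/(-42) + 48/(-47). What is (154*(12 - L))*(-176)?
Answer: -25760416/141 ≈ -1.8270e+5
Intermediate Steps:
L = 5191/987 (L = 4 - (10/(-42) + 48/(-47)) = 4 - (10*(-1/42) + 48*(-1/47)) = 4 - (-5/21 - 48/47) = 4 - 1*(-1243/987) = 4 + 1243/987 = 5191/987 ≈ 5.2594)
(154*(12 - L))*(-176) = (154*(12 - 1*5191/987))*(-176) = (154*(12 - 5191/987))*(-176) = (154*(6653/987))*(-176) = (146366/141)*(-176) = -25760416/141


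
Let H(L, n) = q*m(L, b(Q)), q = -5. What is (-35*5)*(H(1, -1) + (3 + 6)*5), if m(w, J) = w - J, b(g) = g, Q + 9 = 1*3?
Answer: -1750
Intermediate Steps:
Q = -6 (Q = -9 + 1*3 = -9 + 3 = -6)
H(L, n) = -30 - 5*L (H(L, n) = -5*(L - 1*(-6)) = -5*(L + 6) = -5*(6 + L) = -30 - 5*L)
(-35*5)*(H(1, -1) + (3 + 6)*5) = (-35*5)*((-30 - 5*1) + (3 + 6)*5) = -175*((-30 - 5) + 9*5) = -175*(-35 + 45) = -175*10 = -1750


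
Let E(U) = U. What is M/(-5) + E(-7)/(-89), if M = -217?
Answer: 19348/445 ≈ 43.479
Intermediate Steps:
M/(-5) + E(-7)/(-89) = -217/(-5) - 7/(-89) = -217*(-⅕) - 7*(-1/89) = 217/5 + 7/89 = 19348/445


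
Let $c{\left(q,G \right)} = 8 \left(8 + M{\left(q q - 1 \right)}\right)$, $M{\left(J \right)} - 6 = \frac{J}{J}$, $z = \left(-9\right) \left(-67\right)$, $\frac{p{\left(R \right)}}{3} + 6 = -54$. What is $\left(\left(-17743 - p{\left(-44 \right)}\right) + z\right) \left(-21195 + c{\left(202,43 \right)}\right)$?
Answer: $357432000$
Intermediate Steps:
$p{\left(R \right)} = -180$ ($p{\left(R \right)} = -18 + 3 \left(-54\right) = -18 - 162 = -180$)
$z = 603$
$M{\left(J \right)} = 7$ ($M{\left(J \right)} = 6 + \frac{J}{J} = 6 + 1 = 7$)
$c{\left(q,G \right)} = 120$ ($c{\left(q,G \right)} = 8 \left(8 + 7\right) = 8 \cdot 15 = 120$)
$\left(\left(-17743 - p{\left(-44 \right)}\right) + z\right) \left(-21195 + c{\left(202,43 \right)}\right) = \left(\left(-17743 - -180\right) + 603\right) \left(-21195 + 120\right) = \left(\left(-17743 + 180\right) + 603\right) \left(-21075\right) = \left(-17563 + 603\right) \left(-21075\right) = \left(-16960\right) \left(-21075\right) = 357432000$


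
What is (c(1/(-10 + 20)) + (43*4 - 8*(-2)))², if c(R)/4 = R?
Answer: 887364/25 ≈ 35495.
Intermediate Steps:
c(R) = 4*R
(c(1/(-10 + 20)) + (43*4 - 8*(-2)))² = (4/(-10 + 20) + (43*4 - 8*(-2)))² = (4/10 + (172 + 16))² = (4*(⅒) + 188)² = (⅖ + 188)² = (942/5)² = 887364/25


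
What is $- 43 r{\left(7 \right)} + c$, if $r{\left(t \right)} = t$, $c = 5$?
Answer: $-296$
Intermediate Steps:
$- 43 r{\left(7 \right)} + c = \left(-43\right) 7 + 5 = -301 + 5 = -296$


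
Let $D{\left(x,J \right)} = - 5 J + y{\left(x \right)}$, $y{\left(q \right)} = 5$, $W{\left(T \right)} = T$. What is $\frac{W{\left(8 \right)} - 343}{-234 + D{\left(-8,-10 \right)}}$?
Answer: $\frac{335}{179} \approx 1.8715$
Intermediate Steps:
$D{\left(x,J \right)} = 5 - 5 J$ ($D{\left(x,J \right)} = - 5 J + 5 = 5 - 5 J$)
$\frac{W{\left(8 \right)} - 343}{-234 + D{\left(-8,-10 \right)}} = \frac{8 - 343}{-234 + \left(5 - -50\right)} = \frac{8 - 343}{-234 + \left(5 + 50\right)} = - \frac{335}{-234 + 55} = - \frac{335}{-179} = \left(-335\right) \left(- \frac{1}{179}\right) = \frac{335}{179}$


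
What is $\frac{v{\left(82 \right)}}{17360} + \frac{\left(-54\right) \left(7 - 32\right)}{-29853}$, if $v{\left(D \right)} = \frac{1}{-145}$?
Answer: $- \frac{12180107}{269340400} \approx -0.045222$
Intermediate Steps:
$v{\left(D \right)} = - \frac{1}{145}$
$\frac{v{\left(82 \right)}}{17360} + \frac{\left(-54\right) \left(7 - 32\right)}{-29853} = - \frac{1}{145 \cdot 17360} + \frac{\left(-54\right) \left(7 - 32\right)}{-29853} = \left(- \frac{1}{145}\right) \frac{1}{17360} + \left(-54\right) \left(-25\right) \left(- \frac{1}{29853}\right) = - \frac{1}{2517200} + 1350 \left(- \frac{1}{29853}\right) = - \frac{1}{2517200} - \frac{150}{3317} = - \frac{12180107}{269340400}$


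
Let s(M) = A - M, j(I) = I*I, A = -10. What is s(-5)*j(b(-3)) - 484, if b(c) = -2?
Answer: -504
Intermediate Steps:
j(I) = I**2
s(M) = -10 - M
s(-5)*j(b(-3)) - 484 = (-10 - 1*(-5))*(-2)**2 - 484 = (-10 + 5)*4 - 484 = -5*4 - 484 = -20 - 484 = -504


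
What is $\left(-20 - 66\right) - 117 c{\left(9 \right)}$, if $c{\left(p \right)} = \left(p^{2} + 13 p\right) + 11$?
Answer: $-24539$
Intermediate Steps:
$c{\left(p \right)} = 11 + p^{2} + 13 p$
$\left(-20 - 66\right) - 117 c{\left(9 \right)} = \left(-20 - 66\right) - 117 \left(11 + 9^{2} + 13 \cdot 9\right) = -86 - 117 \left(11 + 81 + 117\right) = -86 - 24453 = -24539$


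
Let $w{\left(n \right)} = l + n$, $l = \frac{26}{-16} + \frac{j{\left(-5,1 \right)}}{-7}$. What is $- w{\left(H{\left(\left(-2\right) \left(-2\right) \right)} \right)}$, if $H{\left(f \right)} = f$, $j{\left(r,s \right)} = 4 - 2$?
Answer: $- \frac{117}{56} \approx -2.0893$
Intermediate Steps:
$j{\left(r,s \right)} = 2$
$l = - \frac{107}{56}$ ($l = \frac{26}{-16} + \frac{2}{-7} = 26 \left(- \frac{1}{16}\right) + 2 \left(- \frac{1}{7}\right) = - \frac{13}{8} - \frac{2}{7} = - \frac{107}{56} \approx -1.9107$)
$w{\left(n \right)} = - \frac{107}{56} + n$
$- w{\left(H{\left(\left(-2\right) \left(-2\right) \right)} \right)} = - (- \frac{107}{56} - -4) = - (- \frac{107}{56} + 4) = \left(-1\right) \frac{117}{56} = - \frac{117}{56}$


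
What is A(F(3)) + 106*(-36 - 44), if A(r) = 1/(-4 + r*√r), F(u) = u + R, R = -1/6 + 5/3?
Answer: -5096448/601 + 54*√2/601 ≈ -8479.8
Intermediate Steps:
R = 3/2 (R = -1*⅙ + 5*(⅓) = -⅙ + 5/3 = 3/2 ≈ 1.5000)
F(u) = 3/2 + u (F(u) = u + 3/2 = 3/2 + u)
A(r) = 1/(-4 + r^(3/2))
A(F(3)) + 106*(-36 - 44) = 1/(-4 + (3/2 + 3)^(3/2)) + 106*(-36 - 44) = 1/(-4 + (9/2)^(3/2)) + 106*(-80) = 1/(-4 + 27*√2/4) - 8480 = -8480 + 1/(-4 + 27*√2/4)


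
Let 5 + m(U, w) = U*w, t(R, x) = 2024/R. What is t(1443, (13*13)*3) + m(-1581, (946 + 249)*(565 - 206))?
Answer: -978724719106/1443 ≈ -6.7826e+8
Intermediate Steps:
m(U, w) = -5 + U*w
t(1443, (13*13)*3) + m(-1581, (946 + 249)*(565 - 206)) = 2024/1443 + (-5 - 1581*(946 + 249)*(565 - 206)) = 2024*(1/1443) + (-5 - 1889295*359) = 2024/1443 + (-5 - 1581*429005) = 2024/1443 + (-5 - 678256905) = 2024/1443 - 678256910 = -978724719106/1443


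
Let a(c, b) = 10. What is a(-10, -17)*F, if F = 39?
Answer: 390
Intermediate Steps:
a(-10, -17)*F = 10*39 = 390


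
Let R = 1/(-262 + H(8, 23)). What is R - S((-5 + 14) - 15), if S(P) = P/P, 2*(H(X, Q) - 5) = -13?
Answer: -529/527 ≈ -1.0038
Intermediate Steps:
H(X, Q) = -3/2 (H(X, Q) = 5 + (1/2)*(-13) = 5 - 13/2 = -3/2)
S(P) = 1
R = -2/527 (R = 1/(-262 - 3/2) = 1/(-527/2) = -2/527 ≈ -0.0037951)
R - S((-5 + 14) - 15) = -2/527 - 1*1 = -2/527 - 1 = -529/527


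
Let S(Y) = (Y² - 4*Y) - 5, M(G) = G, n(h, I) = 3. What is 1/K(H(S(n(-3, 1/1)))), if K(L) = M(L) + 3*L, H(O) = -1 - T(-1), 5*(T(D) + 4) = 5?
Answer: ⅛ ≈ 0.12500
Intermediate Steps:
T(D) = -3 (T(D) = -4 + (⅕)*5 = -4 + 1 = -3)
S(Y) = -5 + Y² - 4*Y
H(O) = 2 (H(O) = -1 - 1*(-3) = -1 + 3 = 2)
K(L) = 4*L (K(L) = L + 3*L = 4*L)
1/K(H(S(n(-3, 1/1)))) = 1/(4*2) = 1/8 = ⅛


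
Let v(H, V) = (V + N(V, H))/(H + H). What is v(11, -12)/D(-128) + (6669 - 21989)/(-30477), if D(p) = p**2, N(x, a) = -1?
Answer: 5521667159/10985373696 ≈ 0.50264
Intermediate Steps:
v(H, V) = (-1 + V)/(2*H) (v(H, V) = (V - 1)/(H + H) = (-1 + V)/((2*H)) = (-1 + V)*(1/(2*H)) = (-1 + V)/(2*H))
v(11, -12)/D(-128) + (6669 - 21989)/(-30477) = ((1/2)*(-1 - 12)/11)/((-128)**2) + (6669 - 21989)/(-30477) = ((1/2)*(1/11)*(-13))/16384 - 15320*(-1/30477) = -13/22*1/16384 + 15320/30477 = -13/360448 + 15320/30477 = 5521667159/10985373696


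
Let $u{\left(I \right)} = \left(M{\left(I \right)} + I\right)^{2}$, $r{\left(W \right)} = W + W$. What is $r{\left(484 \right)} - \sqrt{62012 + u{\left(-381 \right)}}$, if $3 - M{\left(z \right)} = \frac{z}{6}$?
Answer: $968 - \frac{3 \sqrt{71521}}{2} \approx 566.85$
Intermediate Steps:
$r{\left(W \right)} = 2 W$
$M{\left(z \right)} = 3 - \frac{z}{6}$
$u{\left(I \right)} = \left(3 + \frac{5 I}{6}\right)^{2}$ ($u{\left(I \right)} = \left(\left(3 - \frac{I}{6}\right) + I\right)^{2} = \left(3 + \frac{5 I}{6}\right)^{2}$)
$r{\left(484 \right)} - \sqrt{62012 + u{\left(-381 \right)}} = 2 \cdot 484 - \sqrt{62012 + \frac{\left(18 + 5 \left(-381\right)\right)^{2}}{36}} = 968 - \sqrt{62012 + \frac{\left(18 - 1905\right)^{2}}{36}} = 968 - \sqrt{62012 + \frac{\left(-1887\right)^{2}}{36}} = 968 - \sqrt{62012 + \frac{1}{36} \cdot 3560769} = 968 - \sqrt{62012 + \frac{395641}{4}} = 968 - \sqrt{\frac{643689}{4}} = 968 - \frac{3 \sqrt{71521}}{2}$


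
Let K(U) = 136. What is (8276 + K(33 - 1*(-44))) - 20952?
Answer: -12540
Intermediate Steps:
(8276 + K(33 - 1*(-44))) - 20952 = (8276 + 136) - 20952 = 8412 - 20952 = -12540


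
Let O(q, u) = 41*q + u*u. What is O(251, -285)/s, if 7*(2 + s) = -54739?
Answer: -640612/54753 ≈ -11.700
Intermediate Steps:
s = -54753/7 (s = -2 + (1/7)*(-54739) = -2 - 54739/7 = -54753/7 ≈ -7821.9)
O(q, u) = u**2 + 41*q (O(q, u) = 41*q + u**2 = u**2 + 41*q)
O(251, -285)/s = ((-285)**2 + 41*251)/(-54753/7) = (81225 + 10291)*(-7/54753) = 91516*(-7/54753) = -640612/54753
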